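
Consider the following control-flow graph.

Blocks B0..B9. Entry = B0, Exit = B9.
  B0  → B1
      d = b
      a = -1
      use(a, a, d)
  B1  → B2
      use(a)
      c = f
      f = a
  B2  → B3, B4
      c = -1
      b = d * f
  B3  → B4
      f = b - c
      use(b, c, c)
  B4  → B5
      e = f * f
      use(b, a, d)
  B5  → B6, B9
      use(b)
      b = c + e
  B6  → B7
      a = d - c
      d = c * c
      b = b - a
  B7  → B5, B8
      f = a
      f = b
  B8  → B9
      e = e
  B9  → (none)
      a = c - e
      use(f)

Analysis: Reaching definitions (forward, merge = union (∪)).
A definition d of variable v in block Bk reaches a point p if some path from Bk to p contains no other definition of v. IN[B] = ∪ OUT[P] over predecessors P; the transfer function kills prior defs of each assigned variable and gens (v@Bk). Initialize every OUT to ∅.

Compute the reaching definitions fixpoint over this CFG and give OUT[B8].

Answer: {a@B6, b@B6, c@B2, d@B6, e@B8, f@B7}

Trace:
Converged values:
  B0:  IN={}  OUT={a@B0, d@B0}
  B1:  IN={a@B0, d@B0}  OUT={a@B0, c@B1, d@B0, f@B1}
  B2:  IN={a@B0, c@B1, d@B0, f@B1}  OUT={a@B0, b@B2, c@B2, d@B0, f@B1}
  B3:  IN={a@B0, b@B2, c@B2, d@B0, f@B1}  OUT={a@B0, b@B2, c@B2, d@B0, f@B3}
  B4:  IN={a@B0, b@B2, c@B2, d@B0, f@B1, f@B3}  OUT={a@B0, b@B2, c@B2, d@B0, e@B4, f@B1, f@B3}
  B5:  IN={a@B0, a@B6, b@B2, b@B6, c@B2, d@B0, d@B6, e@B4, f@B1, f@B3, f@B7}  OUT={a@B0, a@B6, b@B5, c@B2, d@B0, d@B6, e@B4, f@B1, f@B3, f@B7}
  B6:  IN={a@B0, a@B6, b@B5, c@B2, d@B0, d@B6, e@B4, f@B1, f@B3, f@B7}  OUT={a@B6, b@B6, c@B2, d@B6, e@B4, f@B1, f@B3, f@B7}
  B7:  IN={a@B6, b@B6, c@B2, d@B6, e@B4, f@B1, f@B3, f@B7}  OUT={a@B6, b@B6, c@B2, d@B6, e@B4, f@B7}
  B8:  IN={a@B6, b@B6, c@B2, d@B6, e@B4, f@B7}  OUT={a@B6, b@B6, c@B2, d@B6, e@B8, f@B7}
  B9:  IN={a@B0, a@B6, b@B5, b@B6, c@B2, d@B0, d@B6, e@B4, e@B8, f@B1, f@B3, f@B7}  OUT={a@B9, b@B5, b@B6, c@B2, d@B0, d@B6, e@B4, e@B8, f@B1, f@B3, f@B7}

Merge at B8: IN[B8] = OUT[B7] = {a@B6, b@B6, c@B2, d@B6, e@B4, f@B7}
Applying B8's transfer function to that IN value gives OUT[B8] (row B8 above).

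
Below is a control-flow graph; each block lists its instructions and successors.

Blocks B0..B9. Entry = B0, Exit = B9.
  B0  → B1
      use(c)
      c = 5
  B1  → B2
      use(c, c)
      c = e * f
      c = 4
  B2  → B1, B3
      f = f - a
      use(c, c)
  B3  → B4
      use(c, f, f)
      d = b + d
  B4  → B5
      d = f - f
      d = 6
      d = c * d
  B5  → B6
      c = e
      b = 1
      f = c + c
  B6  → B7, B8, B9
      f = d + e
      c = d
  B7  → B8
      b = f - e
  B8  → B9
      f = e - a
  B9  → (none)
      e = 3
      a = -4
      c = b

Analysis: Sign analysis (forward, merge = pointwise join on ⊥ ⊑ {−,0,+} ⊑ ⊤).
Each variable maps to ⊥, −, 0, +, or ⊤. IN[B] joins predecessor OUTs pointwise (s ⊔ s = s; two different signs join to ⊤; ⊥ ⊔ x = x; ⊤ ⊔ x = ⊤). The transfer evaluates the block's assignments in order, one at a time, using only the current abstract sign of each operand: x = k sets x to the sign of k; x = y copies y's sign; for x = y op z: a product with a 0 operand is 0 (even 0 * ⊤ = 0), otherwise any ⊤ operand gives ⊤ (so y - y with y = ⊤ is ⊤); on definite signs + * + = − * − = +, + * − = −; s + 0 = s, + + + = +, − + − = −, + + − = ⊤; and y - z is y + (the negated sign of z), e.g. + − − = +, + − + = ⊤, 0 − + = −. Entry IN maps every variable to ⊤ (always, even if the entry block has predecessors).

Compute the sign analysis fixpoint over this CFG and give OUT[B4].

Answer: {a: ⊤, b: ⊤, c: +, d: +, e: ⊤, f: ⊤}

Working:
Converged values:
  B0:  IN=(all ⊤)  OUT={c:+; rest ⊤}
  B1:  IN={c:+; rest ⊤}  OUT={c:+; rest ⊤}
  B2:  IN={c:+; rest ⊤}  OUT={c:+; rest ⊤}
  B3:  IN={c:+; rest ⊤}  OUT={c:+; rest ⊤}
  B4:  IN={c:+; rest ⊤}  OUT={c:+, d:+; rest ⊤}
  B5:  IN={c:+, d:+; rest ⊤}  OUT={b:+, d:+; rest ⊤}
  B6:  IN={b:+, d:+; rest ⊤}  OUT={b:+, c:+, d:+; rest ⊤}
  B7:  IN={b:+, c:+, d:+; rest ⊤}  OUT={c:+, d:+; rest ⊤}
  B8:  IN={c:+, d:+; rest ⊤}  OUT={c:+, d:+; rest ⊤}
  B9:  IN={c:+, d:+; rest ⊤}  OUT={a:-, d:+, e:+; rest ⊤}

Merge at B4: IN[B4] = OUT[B3] = {a: ⊤, b: ⊤, c: +, d: ⊤, e: ⊤, f: ⊤}
Applying B4's transfer function to that IN value gives OUT[B4] (row B4 above).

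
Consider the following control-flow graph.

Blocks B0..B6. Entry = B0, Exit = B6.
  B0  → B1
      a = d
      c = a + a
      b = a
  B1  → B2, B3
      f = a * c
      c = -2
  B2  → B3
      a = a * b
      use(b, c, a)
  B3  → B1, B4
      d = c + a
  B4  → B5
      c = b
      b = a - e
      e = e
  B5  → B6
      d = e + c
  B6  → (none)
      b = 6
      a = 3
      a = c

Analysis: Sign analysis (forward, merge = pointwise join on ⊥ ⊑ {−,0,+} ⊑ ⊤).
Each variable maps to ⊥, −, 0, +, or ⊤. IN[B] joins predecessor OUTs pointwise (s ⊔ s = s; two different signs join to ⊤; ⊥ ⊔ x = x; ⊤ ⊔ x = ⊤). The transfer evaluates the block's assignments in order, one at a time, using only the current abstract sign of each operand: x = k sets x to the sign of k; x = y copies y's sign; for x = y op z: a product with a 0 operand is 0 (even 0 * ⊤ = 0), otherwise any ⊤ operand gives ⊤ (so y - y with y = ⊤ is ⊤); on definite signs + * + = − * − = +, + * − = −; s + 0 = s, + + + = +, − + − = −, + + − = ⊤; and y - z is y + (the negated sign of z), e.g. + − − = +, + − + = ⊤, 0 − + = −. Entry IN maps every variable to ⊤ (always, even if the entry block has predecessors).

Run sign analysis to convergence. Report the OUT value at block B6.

Fixpoint table:
  B0: | IN=(all ⊤) | OUT=(all ⊤)
  B1: | IN=(all ⊤) | OUT={c:-; rest ⊤}
  B2: | IN={c:-; rest ⊤} | OUT={c:-; rest ⊤}
  B3: | IN={c:-; rest ⊤} | OUT={c:-; rest ⊤}
  B4: | IN={c:-; rest ⊤} | OUT=(all ⊤)
  B5: | IN=(all ⊤) | OUT=(all ⊤)
  B6: | IN=(all ⊤) | OUT={b:+; rest ⊤}

Merge at B6: IN[B6] = OUT[B5] = {a: ⊤, b: ⊤, c: ⊤, d: ⊤, e: ⊤, f: ⊤}
Applying B6's transfer function to that IN value gives OUT[B6] (row B6 above).

Answer: {a: ⊤, b: +, c: ⊤, d: ⊤, e: ⊤, f: ⊤}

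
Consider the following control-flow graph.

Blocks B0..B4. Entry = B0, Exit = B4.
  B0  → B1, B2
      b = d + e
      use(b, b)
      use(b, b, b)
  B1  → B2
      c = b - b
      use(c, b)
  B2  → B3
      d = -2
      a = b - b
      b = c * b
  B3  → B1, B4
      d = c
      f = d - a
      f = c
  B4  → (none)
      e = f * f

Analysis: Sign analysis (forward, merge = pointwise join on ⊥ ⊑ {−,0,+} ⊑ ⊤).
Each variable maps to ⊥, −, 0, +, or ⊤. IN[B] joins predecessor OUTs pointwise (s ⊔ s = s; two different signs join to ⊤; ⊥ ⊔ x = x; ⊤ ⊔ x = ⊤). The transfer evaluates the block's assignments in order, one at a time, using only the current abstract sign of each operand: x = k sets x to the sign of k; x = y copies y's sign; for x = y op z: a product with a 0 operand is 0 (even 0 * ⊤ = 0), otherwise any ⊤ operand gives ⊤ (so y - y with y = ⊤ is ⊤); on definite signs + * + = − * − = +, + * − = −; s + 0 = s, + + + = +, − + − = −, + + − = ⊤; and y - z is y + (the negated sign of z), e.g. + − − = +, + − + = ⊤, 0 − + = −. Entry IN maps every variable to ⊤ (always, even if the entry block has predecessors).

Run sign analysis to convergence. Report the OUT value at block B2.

Converged values:
  B0:  IN=(all ⊤)  OUT=(all ⊤)
  B1:  IN=(all ⊤)  OUT=(all ⊤)
  B2:  IN=(all ⊤)  OUT={d:-; rest ⊤}
  B3:  IN={d:-; rest ⊤}  OUT=(all ⊤)
  B4:  IN=(all ⊤)  OUT=(all ⊤)

Merge at B2: IN[B2] = OUT[B0] ⊔ OUT[B1] = {a: ⊤, b: ⊤, c: ⊤, d: ⊤, e: ⊤, f: ⊤}
Applying B2's transfer function to that IN value gives OUT[B2] (row B2 above).

Answer: {a: ⊤, b: ⊤, c: ⊤, d: -, e: ⊤, f: ⊤}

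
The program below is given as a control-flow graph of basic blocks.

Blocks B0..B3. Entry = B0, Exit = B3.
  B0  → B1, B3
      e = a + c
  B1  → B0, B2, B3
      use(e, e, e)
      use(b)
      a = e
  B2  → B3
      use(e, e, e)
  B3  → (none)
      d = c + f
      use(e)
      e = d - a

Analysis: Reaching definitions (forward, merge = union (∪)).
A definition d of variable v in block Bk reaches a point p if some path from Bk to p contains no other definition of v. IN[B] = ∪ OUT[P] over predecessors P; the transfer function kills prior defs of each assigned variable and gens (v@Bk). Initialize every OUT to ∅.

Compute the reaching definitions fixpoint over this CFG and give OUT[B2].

Answer: {a@B1, e@B0}

Derivation:
Converged values:
  B0:  IN={a@B1, e@B0}  OUT={a@B1, e@B0}
  B1:  IN={a@B1, e@B0}  OUT={a@B1, e@B0}
  B2:  IN={a@B1, e@B0}  OUT={a@B1, e@B0}
  B3:  IN={a@B1, e@B0}  OUT={a@B1, d@B3, e@B3}

Merge at B2: IN[B2] = OUT[B1] = {a@B1, e@B0}
Applying B2's transfer function to that IN value gives OUT[B2] (row B2 above).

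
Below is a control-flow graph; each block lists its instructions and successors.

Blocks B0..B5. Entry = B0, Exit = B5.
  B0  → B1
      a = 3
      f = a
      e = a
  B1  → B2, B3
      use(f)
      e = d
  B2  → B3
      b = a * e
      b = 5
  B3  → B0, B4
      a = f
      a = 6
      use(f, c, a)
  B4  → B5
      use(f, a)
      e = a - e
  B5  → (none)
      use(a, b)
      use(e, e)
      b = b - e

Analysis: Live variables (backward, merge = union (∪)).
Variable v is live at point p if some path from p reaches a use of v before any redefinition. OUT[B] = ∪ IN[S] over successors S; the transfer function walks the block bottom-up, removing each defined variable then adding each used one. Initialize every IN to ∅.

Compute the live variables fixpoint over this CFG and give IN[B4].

Answer: {a, b, e, f}

Trace:
Fixpoint table:
  B0:  IN={b, c, d}  OUT={a, b, c, d, f}
  B1:  IN={a, b, c, d, f}  OUT={a, b, c, d, e, f}
  B2:  IN={a, c, d, e, f}  OUT={b, c, d, e, f}
  B3:  IN={b, c, d, e, f}  OUT={a, b, c, d, e, f}
  B4:  IN={a, b, e, f}  OUT={a, b, e}
  B5:  IN={a, b, e}  OUT={}

Merge at B4: OUT[B4] = IN[B5] = {a, b, e}
Applying B4's transfer function to that OUT value gives IN[B4] (row B4 above).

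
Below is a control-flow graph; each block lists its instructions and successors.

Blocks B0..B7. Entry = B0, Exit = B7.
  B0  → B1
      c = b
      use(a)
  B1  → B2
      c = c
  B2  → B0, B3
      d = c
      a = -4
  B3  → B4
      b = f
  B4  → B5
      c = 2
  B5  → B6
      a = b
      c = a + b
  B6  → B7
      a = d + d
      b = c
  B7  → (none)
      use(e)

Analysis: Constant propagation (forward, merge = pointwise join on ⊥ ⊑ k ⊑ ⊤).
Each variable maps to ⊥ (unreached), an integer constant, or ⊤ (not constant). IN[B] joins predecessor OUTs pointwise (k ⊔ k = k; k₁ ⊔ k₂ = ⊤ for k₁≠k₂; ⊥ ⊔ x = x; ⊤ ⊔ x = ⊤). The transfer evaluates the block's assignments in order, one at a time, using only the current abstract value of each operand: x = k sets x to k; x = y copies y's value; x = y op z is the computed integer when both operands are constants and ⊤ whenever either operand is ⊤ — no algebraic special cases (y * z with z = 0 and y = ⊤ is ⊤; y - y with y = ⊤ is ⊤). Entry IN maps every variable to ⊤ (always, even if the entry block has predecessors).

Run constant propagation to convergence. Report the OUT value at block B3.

Converged values:
  B0:   IN=(all ⊤)   OUT=(all ⊤)
  B1:   IN=(all ⊤)   OUT=(all ⊤)
  B2:   IN=(all ⊤)   OUT={a:-4; rest ⊤}
  B3:   IN={a:-4; rest ⊤}   OUT={a:-4; rest ⊤}
  B4:   IN={a:-4; rest ⊤}   OUT={a:-4, c:2; rest ⊤}
  B5:   IN={a:-4, c:2; rest ⊤}   OUT=(all ⊤)
  B6:   IN=(all ⊤)   OUT=(all ⊤)
  B7:   IN=(all ⊤)   OUT=(all ⊤)

Merge at B3: IN[B3] = OUT[B2] = {a: -4, b: ⊤, c: ⊤, d: ⊤, e: ⊤, f: ⊤}
Applying B3's transfer function to that IN value gives OUT[B3] (row B3 above).

Answer: {a: -4, b: ⊤, c: ⊤, d: ⊤, e: ⊤, f: ⊤}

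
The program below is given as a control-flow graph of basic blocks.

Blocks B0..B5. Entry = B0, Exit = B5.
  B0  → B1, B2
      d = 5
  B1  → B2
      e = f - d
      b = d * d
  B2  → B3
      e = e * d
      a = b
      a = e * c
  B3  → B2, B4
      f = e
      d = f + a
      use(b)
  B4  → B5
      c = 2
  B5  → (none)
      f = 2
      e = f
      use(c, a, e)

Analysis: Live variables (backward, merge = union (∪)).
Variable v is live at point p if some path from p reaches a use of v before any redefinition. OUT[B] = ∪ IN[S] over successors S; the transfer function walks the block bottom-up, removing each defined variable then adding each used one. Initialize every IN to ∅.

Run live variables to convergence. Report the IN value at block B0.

Answer: {b, c, e, f}

Derivation:
Per-block solution:
  B0:  IN={b, c, e, f}  OUT={b, c, d, e, f}
  B1:  IN={c, d, f}  OUT={b, c, d, e}
  B2:  IN={b, c, d, e}  OUT={a, b, c, e}
  B3:  IN={a, b, c, e}  OUT={a, b, c, d, e}
  B4:  IN={a}  OUT={a, c}
  B5:  IN={a, c}  OUT={}

Merge at B0: OUT[B0] = IN[B1] ⊔ IN[B2] = {b, c, d, e, f}
Applying B0's transfer function to that OUT value gives IN[B0] (row B0 above).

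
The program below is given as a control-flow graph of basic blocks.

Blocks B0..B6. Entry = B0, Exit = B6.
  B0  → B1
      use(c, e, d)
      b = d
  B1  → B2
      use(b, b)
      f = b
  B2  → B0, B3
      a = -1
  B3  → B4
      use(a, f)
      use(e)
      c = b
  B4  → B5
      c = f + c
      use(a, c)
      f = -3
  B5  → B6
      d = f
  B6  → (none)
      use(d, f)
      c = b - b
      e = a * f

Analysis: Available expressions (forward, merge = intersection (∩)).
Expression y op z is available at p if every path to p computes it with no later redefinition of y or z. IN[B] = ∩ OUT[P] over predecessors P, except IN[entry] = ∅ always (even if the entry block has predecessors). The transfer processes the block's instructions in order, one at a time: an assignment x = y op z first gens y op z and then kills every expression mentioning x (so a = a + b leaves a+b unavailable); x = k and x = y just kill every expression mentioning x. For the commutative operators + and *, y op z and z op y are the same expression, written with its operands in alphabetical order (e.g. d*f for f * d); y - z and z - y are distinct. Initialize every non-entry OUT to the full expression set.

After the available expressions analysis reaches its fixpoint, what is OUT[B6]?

Fixpoint table:
  B0: | IN={} | OUT={}
  B1: | IN={} | OUT={}
  B2: | IN={} | OUT={}
  B3: | IN={} | OUT={}
  B4: | IN={} | OUT={}
  B5: | IN={} | OUT={}
  B6: | IN={} | OUT={a*f, b-b}

Merge at B6: IN[B6] = OUT[B5] = {}
Applying B6's transfer function to that IN value gives OUT[B6] (row B6 above).

Answer: {a*f, b-b}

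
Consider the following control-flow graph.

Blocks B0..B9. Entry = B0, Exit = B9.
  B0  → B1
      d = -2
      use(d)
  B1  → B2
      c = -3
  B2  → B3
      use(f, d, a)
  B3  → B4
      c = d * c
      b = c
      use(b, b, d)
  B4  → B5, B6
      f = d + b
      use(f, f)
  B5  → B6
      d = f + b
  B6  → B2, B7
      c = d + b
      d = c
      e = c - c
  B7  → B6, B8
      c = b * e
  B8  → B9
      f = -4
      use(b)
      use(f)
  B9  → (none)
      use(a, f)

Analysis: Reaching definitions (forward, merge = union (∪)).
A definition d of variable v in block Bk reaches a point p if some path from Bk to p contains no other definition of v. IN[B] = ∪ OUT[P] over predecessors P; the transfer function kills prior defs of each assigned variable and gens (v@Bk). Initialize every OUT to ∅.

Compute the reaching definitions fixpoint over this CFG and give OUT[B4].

Converged values:
  B0:  IN={}  OUT={d@B0}
  B1:  IN={d@B0}  OUT={c@B1, d@B0}
  B2:  IN={b@B3, c@B1, c@B6, d@B0, d@B6, e@B6, f@B4}  OUT={b@B3, c@B1, c@B6, d@B0, d@B6, e@B6, f@B4}
  B3:  IN={b@B3, c@B1, c@B6, d@B0, d@B6, e@B6, f@B4}  OUT={b@B3, c@B3, d@B0, d@B6, e@B6, f@B4}
  B4:  IN={b@B3, c@B3, d@B0, d@B6, e@B6, f@B4}  OUT={b@B3, c@B3, d@B0, d@B6, e@B6, f@B4}
  B5:  IN={b@B3, c@B3, d@B0, d@B6, e@B6, f@B4}  OUT={b@B3, c@B3, d@B5, e@B6, f@B4}
  B6:  IN={b@B3, c@B3, c@B7, d@B0, d@B5, d@B6, e@B6, f@B4}  OUT={b@B3, c@B6, d@B6, e@B6, f@B4}
  B7:  IN={b@B3, c@B6, d@B6, e@B6, f@B4}  OUT={b@B3, c@B7, d@B6, e@B6, f@B4}
  B8:  IN={b@B3, c@B7, d@B6, e@B6, f@B4}  OUT={b@B3, c@B7, d@B6, e@B6, f@B8}
  B9:  IN={b@B3, c@B7, d@B6, e@B6, f@B8}  OUT={b@B3, c@B7, d@B6, e@B6, f@B8}

Merge at B4: IN[B4] = OUT[B3] = {b@B3, c@B3, d@B0, d@B6, e@B6, f@B4}
Applying B4's transfer function to that IN value gives OUT[B4] (row B4 above).

Answer: {b@B3, c@B3, d@B0, d@B6, e@B6, f@B4}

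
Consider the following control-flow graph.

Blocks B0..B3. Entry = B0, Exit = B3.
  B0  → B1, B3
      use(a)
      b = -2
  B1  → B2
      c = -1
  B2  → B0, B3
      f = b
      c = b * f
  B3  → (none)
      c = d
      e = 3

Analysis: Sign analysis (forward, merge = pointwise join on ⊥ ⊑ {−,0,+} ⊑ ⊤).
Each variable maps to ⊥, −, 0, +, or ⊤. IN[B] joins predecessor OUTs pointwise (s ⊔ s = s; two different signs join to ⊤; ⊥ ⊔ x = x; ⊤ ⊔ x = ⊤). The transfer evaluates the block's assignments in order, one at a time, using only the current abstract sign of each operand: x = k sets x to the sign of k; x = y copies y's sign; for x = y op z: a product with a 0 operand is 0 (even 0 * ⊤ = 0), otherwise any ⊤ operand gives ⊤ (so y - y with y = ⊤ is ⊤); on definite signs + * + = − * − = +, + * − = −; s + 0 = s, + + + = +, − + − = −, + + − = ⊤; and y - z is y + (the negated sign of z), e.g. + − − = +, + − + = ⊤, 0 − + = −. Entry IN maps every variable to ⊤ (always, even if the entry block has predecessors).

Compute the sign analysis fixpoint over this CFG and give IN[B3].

Converged values:
  B0: | IN=(all ⊤) | OUT={b:-; rest ⊤}
  B1: | IN={b:-; rest ⊤} | OUT={b:-, c:-; rest ⊤}
  B2: | IN={b:-, c:-; rest ⊤} | OUT={b:-, c:+, f:-; rest ⊤}
  B3: | IN={b:-; rest ⊤} | OUT={b:-, e:+; rest ⊤}

Merge at B3: IN[B3] = OUT[B0] ⊔ OUT[B2] = {a: ⊤, b: -, c: ⊤, d: ⊤, e: ⊤, f: ⊤}

Answer: {a: ⊤, b: -, c: ⊤, d: ⊤, e: ⊤, f: ⊤}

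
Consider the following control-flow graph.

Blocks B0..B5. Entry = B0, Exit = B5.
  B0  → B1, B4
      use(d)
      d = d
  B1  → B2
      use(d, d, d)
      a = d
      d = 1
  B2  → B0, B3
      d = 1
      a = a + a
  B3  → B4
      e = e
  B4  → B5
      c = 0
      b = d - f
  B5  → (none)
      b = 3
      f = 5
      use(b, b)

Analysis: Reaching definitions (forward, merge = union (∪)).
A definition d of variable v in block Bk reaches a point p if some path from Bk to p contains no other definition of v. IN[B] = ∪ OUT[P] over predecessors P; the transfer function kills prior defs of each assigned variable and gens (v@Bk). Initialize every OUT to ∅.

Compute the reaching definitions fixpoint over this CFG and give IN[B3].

Converged values:
  B0: | IN={a@B2, d@B2} | OUT={a@B2, d@B0}
  B1: | IN={a@B2, d@B0} | OUT={a@B1, d@B1}
  B2: | IN={a@B1, d@B1} | OUT={a@B2, d@B2}
  B3: | IN={a@B2, d@B2} | OUT={a@B2, d@B2, e@B3}
  B4: | IN={a@B2, d@B0, d@B2, e@B3} | OUT={a@B2, b@B4, c@B4, d@B0, d@B2, e@B3}
  B5: | IN={a@B2, b@B4, c@B4, d@B0, d@B2, e@B3} | OUT={a@B2, b@B5, c@B4, d@B0, d@B2, e@B3, f@B5}

Merge at B3: IN[B3] = OUT[B2] = {a@B2, d@B2}

Answer: {a@B2, d@B2}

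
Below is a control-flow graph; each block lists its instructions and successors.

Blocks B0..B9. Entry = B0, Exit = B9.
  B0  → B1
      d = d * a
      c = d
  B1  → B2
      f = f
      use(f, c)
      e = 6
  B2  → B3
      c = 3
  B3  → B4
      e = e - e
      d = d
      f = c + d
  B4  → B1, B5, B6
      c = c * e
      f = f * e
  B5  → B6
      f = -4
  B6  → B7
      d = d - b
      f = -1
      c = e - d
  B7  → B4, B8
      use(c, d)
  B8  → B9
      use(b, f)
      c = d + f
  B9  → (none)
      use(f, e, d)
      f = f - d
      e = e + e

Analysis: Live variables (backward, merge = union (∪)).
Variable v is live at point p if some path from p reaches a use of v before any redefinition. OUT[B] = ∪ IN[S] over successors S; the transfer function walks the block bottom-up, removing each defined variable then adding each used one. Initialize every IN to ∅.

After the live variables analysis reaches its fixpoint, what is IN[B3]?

Answer: {b, c, d, e}

Derivation:
Converged values:
  B0:   IN={a, b, d, f}   OUT={b, c, d, f}
  B1:   IN={b, c, d, f}   OUT={b, d, e}
  B2:   IN={b, d, e}   OUT={b, c, d, e}
  B3:   IN={b, c, d, e}   OUT={b, c, d, e, f}
  B4:   IN={b, c, d, e, f}   OUT={b, c, d, e, f}
  B5:   IN={b, d, e}   OUT={b, d, e}
  B6:   IN={b, d, e}   OUT={b, c, d, e, f}
  B7:   IN={b, c, d, e, f}   OUT={b, c, d, e, f}
  B8:   IN={b, d, e, f}   OUT={d, e, f}
  B9:   IN={d, e, f}   OUT={}

Merge at B3: OUT[B3] = IN[B4] = {b, c, d, e, f}
Applying B3's transfer function to that OUT value gives IN[B3] (row B3 above).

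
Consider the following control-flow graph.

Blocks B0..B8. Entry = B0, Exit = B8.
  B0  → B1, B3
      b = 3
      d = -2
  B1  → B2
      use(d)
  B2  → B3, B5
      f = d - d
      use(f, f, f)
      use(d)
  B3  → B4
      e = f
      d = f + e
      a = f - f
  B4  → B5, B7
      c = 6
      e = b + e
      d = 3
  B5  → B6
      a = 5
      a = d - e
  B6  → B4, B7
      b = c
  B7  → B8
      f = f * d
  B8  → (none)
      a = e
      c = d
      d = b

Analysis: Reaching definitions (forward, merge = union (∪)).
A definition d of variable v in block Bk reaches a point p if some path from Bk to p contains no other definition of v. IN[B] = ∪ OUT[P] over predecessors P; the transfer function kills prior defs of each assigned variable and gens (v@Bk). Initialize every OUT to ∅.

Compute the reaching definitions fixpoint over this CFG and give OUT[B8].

Answer: {a@B8, b@B0, b@B6, c@B8, d@B8, e@B4, f@B7}

Working:
Fixpoint table:
  B0: | IN={} | OUT={b@B0, d@B0}
  B1: | IN={b@B0, d@B0} | OUT={b@B0, d@B0}
  B2: | IN={b@B0, d@B0} | OUT={b@B0, d@B0, f@B2}
  B3: | IN={b@B0, d@B0, f@B2} | OUT={a@B3, b@B0, d@B3, e@B3, f@B2}
  B4: | IN={a@B3, a@B5, b@B0, b@B6, c@B4, d@B0, d@B3, d@B4, e@B3, e@B4, f@B2} | OUT={a@B3, a@B5, b@B0, b@B6, c@B4, d@B4, e@B4, f@B2}
  B5: | IN={a@B3, a@B5, b@B0, b@B6, c@B4, d@B0, d@B4, e@B4, f@B2} | OUT={a@B5, b@B0, b@B6, c@B4, d@B0, d@B4, e@B4, f@B2}
  B6: | IN={a@B5, b@B0, b@B6, c@B4, d@B0, d@B4, e@B4, f@B2} | OUT={a@B5, b@B6, c@B4, d@B0, d@B4, e@B4, f@B2}
  B7: | IN={a@B3, a@B5, b@B0, b@B6, c@B4, d@B0, d@B4, e@B4, f@B2} | OUT={a@B3, a@B5, b@B0, b@B6, c@B4, d@B0, d@B4, e@B4, f@B7}
  B8: | IN={a@B3, a@B5, b@B0, b@B6, c@B4, d@B0, d@B4, e@B4, f@B7} | OUT={a@B8, b@B0, b@B6, c@B8, d@B8, e@B4, f@B7}

Merge at B8: IN[B8] = OUT[B7] = {a@B3, a@B5, b@B0, b@B6, c@B4, d@B0, d@B4, e@B4, f@B7}
Applying B8's transfer function to that IN value gives OUT[B8] (row B8 above).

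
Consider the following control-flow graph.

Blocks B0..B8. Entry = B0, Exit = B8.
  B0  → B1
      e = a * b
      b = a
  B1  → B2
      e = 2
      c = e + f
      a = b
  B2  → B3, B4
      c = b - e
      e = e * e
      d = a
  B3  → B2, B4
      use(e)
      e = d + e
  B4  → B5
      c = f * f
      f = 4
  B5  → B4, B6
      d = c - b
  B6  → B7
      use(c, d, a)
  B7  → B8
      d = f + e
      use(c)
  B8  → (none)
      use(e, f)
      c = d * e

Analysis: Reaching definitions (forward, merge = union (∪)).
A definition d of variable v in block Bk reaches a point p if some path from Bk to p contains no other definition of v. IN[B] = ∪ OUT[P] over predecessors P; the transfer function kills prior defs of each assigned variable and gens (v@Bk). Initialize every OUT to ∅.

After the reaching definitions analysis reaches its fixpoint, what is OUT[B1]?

Fixpoint table:
  B0: | IN={} | OUT={b@B0, e@B0}
  B1: | IN={b@B0, e@B0} | OUT={a@B1, b@B0, c@B1, e@B1}
  B2: | IN={a@B1, b@B0, c@B1, c@B2, d@B2, e@B1, e@B3} | OUT={a@B1, b@B0, c@B2, d@B2, e@B2}
  B3: | IN={a@B1, b@B0, c@B2, d@B2, e@B2} | OUT={a@B1, b@B0, c@B2, d@B2, e@B3}
  B4: | IN={a@B1, b@B0, c@B2, c@B4, d@B2, d@B5, e@B2, e@B3, f@B4} | OUT={a@B1, b@B0, c@B4, d@B2, d@B5, e@B2, e@B3, f@B4}
  B5: | IN={a@B1, b@B0, c@B4, d@B2, d@B5, e@B2, e@B3, f@B4} | OUT={a@B1, b@B0, c@B4, d@B5, e@B2, e@B3, f@B4}
  B6: | IN={a@B1, b@B0, c@B4, d@B5, e@B2, e@B3, f@B4} | OUT={a@B1, b@B0, c@B4, d@B5, e@B2, e@B3, f@B4}
  B7: | IN={a@B1, b@B0, c@B4, d@B5, e@B2, e@B3, f@B4} | OUT={a@B1, b@B0, c@B4, d@B7, e@B2, e@B3, f@B4}
  B8: | IN={a@B1, b@B0, c@B4, d@B7, e@B2, e@B3, f@B4} | OUT={a@B1, b@B0, c@B8, d@B7, e@B2, e@B3, f@B4}

Merge at B1: IN[B1] = OUT[B0] = {b@B0, e@B0}
Applying B1's transfer function to that IN value gives OUT[B1] (row B1 above).

Answer: {a@B1, b@B0, c@B1, e@B1}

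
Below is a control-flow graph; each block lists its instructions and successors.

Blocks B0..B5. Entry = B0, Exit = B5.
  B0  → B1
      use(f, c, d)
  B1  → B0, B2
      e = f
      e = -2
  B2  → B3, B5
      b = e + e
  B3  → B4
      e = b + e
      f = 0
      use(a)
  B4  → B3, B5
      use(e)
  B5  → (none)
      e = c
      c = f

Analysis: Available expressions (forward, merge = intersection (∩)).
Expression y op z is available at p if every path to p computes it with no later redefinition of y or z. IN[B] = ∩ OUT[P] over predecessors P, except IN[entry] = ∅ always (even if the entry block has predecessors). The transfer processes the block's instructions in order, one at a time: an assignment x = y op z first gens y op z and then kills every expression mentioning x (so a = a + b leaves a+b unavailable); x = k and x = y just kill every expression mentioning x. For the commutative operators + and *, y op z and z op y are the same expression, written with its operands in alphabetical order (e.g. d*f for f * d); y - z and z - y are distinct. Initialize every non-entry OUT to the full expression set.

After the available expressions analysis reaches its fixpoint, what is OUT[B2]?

Answer: {e+e}

Derivation:
Converged values:
  B0:   IN={}   OUT={}
  B1:   IN={}   OUT={}
  B2:   IN={}   OUT={e+e}
  B3:   IN={}   OUT={}
  B4:   IN={}   OUT={}
  B5:   IN={}   OUT={}

Merge at B2: IN[B2] = OUT[B1] = {}
Applying B2's transfer function to that IN value gives OUT[B2] (row B2 above).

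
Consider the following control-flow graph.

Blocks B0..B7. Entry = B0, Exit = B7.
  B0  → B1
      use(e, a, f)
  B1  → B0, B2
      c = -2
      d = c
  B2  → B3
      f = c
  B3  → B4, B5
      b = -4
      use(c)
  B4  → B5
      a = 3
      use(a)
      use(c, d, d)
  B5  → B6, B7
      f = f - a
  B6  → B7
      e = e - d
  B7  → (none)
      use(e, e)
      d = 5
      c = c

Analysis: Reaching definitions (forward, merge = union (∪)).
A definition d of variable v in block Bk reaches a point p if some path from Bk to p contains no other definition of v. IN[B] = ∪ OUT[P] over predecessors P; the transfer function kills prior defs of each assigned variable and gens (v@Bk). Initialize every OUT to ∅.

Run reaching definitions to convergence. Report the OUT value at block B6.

Answer: {a@B4, b@B3, c@B1, d@B1, e@B6, f@B5}

Derivation:
Converged values:
  B0:   IN={c@B1, d@B1}   OUT={c@B1, d@B1}
  B1:   IN={c@B1, d@B1}   OUT={c@B1, d@B1}
  B2:   IN={c@B1, d@B1}   OUT={c@B1, d@B1, f@B2}
  B3:   IN={c@B1, d@B1, f@B2}   OUT={b@B3, c@B1, d@B1, f@B2}
  B4:   IN={b@B3, c@B1, d@B1, f@B2}   OUT={a@B4, b@B3, c@B1, d@B1, f@B2}
  B5:   IN={a@B4, b@B3, c@B1, d@B1, f@B2}   OUT={a@B4, b@B3, c@B1, d@B1, f@B5}
  B6:   IN={a@B4, b@B3, c@B1, d@B1, f@B5}   OUT={a@B4, b@B3, c@B1, d@B1, e@B6, f@B5}
  B7:   IN={a@B4, b@B3, c@B1, d@B1, e@B6, f@B5}   OUT={a@B4, b@B3, c@B7, d@B7, e@B6, f@B5}

Merge at B6: IN[B6] = OUT[B5] = {a@B4, b@B3, c@B1, d@B1, f@B5}
Applying B6's transfer function to that IN value gives OUT[B6] (row B6 above).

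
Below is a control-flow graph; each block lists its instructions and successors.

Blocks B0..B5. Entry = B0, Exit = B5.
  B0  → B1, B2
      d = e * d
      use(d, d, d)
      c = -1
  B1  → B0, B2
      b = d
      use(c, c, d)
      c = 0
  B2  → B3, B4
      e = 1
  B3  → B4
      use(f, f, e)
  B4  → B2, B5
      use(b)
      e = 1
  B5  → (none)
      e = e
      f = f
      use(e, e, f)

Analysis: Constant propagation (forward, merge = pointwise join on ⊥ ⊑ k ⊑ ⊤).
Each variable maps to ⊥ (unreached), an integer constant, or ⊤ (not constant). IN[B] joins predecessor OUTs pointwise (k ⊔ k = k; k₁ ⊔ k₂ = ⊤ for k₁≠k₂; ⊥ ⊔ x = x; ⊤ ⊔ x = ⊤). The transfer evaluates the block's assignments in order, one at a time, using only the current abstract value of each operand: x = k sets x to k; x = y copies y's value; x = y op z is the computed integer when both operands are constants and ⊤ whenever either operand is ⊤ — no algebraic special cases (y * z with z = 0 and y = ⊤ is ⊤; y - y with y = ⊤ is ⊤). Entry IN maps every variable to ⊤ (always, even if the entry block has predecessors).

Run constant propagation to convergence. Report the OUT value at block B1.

Fixpoint table:
  B0: | IN=(all ⊤) | OUT={c:-1; rest ⊤}
  B1: | IN={c:-1; rest ⊤} | OUT={c:0; rest ⊤}
  B2: | IN=(all ⊤) | OUT={e:1; rest ⊤}
  B3: | IN={e:1; rest ⊤} | OUT={e:1; rest ⊤}
  B4: | IN={e:1; rest ⊤} | OUT={e:1; rest ⊤}
  B5: | IN={e:1; rest ⊤} | OUT={e:1; rest ⊤}

Merge at B1: IN[B1] = OUT[B0] = {a: ⊤, b: ⊤, c: -1, d: ⊤, e: ⊤, f: ⊤}
Applying B1's transfer function to that IN value gives OUT[B1] (row B1 above).

Answer: {a: ⊤, b: ⊤, c: 0, d: ⊤, e: ⊤, f: ⊤}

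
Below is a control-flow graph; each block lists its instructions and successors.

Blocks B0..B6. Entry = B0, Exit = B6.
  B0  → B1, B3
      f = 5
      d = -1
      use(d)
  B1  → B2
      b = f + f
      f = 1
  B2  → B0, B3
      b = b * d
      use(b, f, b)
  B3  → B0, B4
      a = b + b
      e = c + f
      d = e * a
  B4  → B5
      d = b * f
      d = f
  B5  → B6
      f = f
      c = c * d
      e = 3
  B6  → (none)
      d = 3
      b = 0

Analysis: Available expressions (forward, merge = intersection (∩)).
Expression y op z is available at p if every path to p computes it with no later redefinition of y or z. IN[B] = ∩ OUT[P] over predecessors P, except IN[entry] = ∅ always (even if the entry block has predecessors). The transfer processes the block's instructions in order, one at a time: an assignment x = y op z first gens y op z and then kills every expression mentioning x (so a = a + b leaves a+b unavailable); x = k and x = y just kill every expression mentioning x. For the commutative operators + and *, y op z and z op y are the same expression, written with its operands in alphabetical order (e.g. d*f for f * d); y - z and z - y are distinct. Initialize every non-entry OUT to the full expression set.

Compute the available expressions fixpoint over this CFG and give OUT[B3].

Answer: {a*e, b+b, c+f}

Trace:
Fixpoint table:
  B0: | IN={} | OUT={}
  B1: | IN={} | OUT={}
  B2: | IN={} | OUT={}
  B3: | IN={} | OUT={a*e, b+b, c+f}
  B4: | IN={a*e, b+b, c+f} | OUT={a*e, b*f, b+b, c+f}
  B5: | IN={a*e, b*f, b+b, c+f} | OUT={b+b}
  B6: | IN={b+b} | OUT={}

Merge at B3: IN[B3] = OUT[B0] ∩ OUT[B2] = {}
Applying B3's transfer function to that IN value gives OUT[B3] (row B3 above).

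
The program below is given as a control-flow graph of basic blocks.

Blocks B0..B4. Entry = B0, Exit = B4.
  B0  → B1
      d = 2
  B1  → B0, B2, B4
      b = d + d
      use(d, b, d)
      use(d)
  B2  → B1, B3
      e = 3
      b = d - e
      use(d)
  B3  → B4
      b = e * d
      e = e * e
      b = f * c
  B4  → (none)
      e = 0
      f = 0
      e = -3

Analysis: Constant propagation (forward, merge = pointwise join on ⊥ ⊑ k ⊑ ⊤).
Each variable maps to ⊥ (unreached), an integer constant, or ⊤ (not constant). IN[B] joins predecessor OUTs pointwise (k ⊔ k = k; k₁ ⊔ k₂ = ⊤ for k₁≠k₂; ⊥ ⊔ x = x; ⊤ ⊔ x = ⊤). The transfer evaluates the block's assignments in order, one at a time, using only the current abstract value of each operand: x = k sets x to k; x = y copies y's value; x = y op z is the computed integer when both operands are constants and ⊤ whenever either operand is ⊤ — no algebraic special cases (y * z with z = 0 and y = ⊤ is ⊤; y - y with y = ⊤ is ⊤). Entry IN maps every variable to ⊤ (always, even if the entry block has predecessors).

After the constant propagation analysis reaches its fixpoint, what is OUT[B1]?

Per-block solution:
  B0:   IN=(all ⊤)   OUT={d:2; rest ⊤}
  B1:   IN={d:2; rest ⊤}   OUT={b:4, d:2; rest ⊤}
  B2:   IN={b:4, d:2; rest ⊤}   OUT={b:-1, d:2, e:3; rest ⊤}
  B3:   IN={b:-1, d:2, e:3; rest ⊤}   OUT={d:2, e:9; rest ⊤}
  B4:   IN={d:2; rest ⊤}   OUT={d:2, e:-3, f:0; rest ⊤}

Merge at B1: IN[B1] = OUT[B0] ⊔ OUT[B2] = {a: ⊤, b: ⊤, c: ⊤, d: 2, e: ⊤, f: ⊤}
Applying B1's transfer function to that IN value gives OUT[B1] (row B1 above).

Answer: {a: ⊤, b: 4, c: ⊤, d: 2, e: ⊤, f: ⊤}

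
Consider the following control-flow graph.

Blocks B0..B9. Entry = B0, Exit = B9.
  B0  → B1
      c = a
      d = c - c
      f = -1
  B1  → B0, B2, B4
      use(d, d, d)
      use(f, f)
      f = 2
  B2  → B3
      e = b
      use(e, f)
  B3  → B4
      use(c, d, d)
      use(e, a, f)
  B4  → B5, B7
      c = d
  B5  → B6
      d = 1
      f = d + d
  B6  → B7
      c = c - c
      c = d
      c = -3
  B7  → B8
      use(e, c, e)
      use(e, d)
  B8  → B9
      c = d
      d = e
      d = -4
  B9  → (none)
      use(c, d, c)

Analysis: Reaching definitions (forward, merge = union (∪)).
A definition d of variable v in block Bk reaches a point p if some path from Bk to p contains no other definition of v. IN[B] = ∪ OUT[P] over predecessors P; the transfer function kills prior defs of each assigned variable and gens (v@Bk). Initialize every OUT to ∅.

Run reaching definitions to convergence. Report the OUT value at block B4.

Answer: {c@B4, d@B0, e@B2, f@B1}

Trace:
Converged values:
  B0: | IN={c@B0, d@B0, f@B1} | OUT={c@B0, d@B0, f@B0}
  B1: | IN={c@B0, d@B0, f@B0} | OUT={c@B0, d@B0, f@B1}
  B2: | IN={c@B0, d@B0, f@B1} | OUT={c@B0, d@B0, e@B2, f@B1}
  B3: | IN={c@B0, d@B0, e@B2, f@B1} | OUT={c@B0, d@B0, e@B2, f@B1}
  B4: | IN={c@B0, d@B0, e@B2, f@B1} | OUT={c@B4, d@B0, e@B2, f@B1}
  B5: | IN={c@B4, d@B0, e@B2, f@B1} | OUT={c@B4, d@B5, e@B2, f@B5}
  B6: | IN={c@B4, d@B5, e@B2, f@B5} | OUT={c@B6, d@B5, e@B2, f@B5}
  B7: | IN={c@B4, c@B6, d@B0, d@B5, e@B2, f@B1, f@B5} | OUT={c@B4, c@B6, d@B0, d@B5, e@B2, f@B1, f@B5}
  B8: | IN={c@B4, c@B6, d@B0, d@B5, e@B2, f@B1, f@B5} | OUT={c@B8, d@B8, e@B2, f@B1, f@B5}
  B9: | IN={c@B8, d@B8, e@B2, f@B1, f@B5} | OUT={c@B8, d@B8, e@B2, f@B1, f@B5}

Merge at B4: IN[B4] = OUT[B1] ⊔ OUT[B3] = {c@B0, d@B0, e@B2, f@B1}
Applying B4's transfer function to that IN value gives OUT[B4] (row B4 above).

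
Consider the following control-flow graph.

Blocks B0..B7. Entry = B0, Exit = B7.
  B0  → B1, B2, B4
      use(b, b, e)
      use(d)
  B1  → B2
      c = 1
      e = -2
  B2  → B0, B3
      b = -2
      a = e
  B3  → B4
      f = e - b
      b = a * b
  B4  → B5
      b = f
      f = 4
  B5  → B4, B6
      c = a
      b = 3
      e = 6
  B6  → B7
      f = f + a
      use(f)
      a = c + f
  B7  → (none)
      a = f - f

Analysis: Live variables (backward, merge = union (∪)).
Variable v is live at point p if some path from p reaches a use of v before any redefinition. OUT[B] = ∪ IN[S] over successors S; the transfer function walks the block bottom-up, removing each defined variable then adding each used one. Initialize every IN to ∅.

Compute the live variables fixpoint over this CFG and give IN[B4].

Converged values:
  B0: | IN={a, b, d, e, f} | OUT={a, d, e, f}
  B1: | IN={d, f} | OUT={d, e, f}
  B2: | IN={d, e, f} | OUT={a, b, d, e, f}
  B3: | IN={a, b, e} | OUT={a, f}
  B4: | IN={a, f} | OUT={a, f}
  B5: | IN={a, f} | OUT={a, c, f}
  B6: | IN={a, c, f} | OUT={f}
  B7: | IN={f} | OUT={}

Merge at B4: OUT[B4] = IN[B5] = {a, f}
Applying B4's transfer function to that OUT value gives IN[B4] (row B4 above).

Answer: {a, f}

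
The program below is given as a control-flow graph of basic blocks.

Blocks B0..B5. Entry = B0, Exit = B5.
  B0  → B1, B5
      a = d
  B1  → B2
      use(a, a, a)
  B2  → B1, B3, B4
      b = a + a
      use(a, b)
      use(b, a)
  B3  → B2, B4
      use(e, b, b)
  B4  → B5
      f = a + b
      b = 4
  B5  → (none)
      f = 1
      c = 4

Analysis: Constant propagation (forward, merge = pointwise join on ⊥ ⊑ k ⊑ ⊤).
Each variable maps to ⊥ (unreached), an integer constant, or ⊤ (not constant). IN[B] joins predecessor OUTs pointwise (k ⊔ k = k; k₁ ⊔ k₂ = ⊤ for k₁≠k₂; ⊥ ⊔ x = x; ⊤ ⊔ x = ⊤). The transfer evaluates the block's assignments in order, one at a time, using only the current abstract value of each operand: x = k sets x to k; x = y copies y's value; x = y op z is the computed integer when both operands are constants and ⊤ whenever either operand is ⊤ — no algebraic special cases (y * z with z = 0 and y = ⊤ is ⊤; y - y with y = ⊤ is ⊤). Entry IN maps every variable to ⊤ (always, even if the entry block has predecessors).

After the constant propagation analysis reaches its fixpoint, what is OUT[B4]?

Per-block solution:
  B0:   IN=(all ⊤)   OUT=(all ⊤)
  B1:   IN=(all ⊤)   OUT=(all ⊤)
  B2:   IN=(all ⊤)   OUT=(all ⊤)
  B3:   IN=(all ⊤)   OUT=(all ⊤)
  B4:   IN=(all ⊤)   OUT={b:4; rest ⊤}
  B5:   IN=(all ⊤)   OUT={c:4, f:1; rest ⊤}

Merge at B4: IN[B4] = OUT[B2] ⊔ OUT[B3] = {a: ⊤, b: ⊤, c: ⊤, d: ⊤, e: ⊤, f: ⊤}
Applying B4's transfer function to that IN value gives OUT[B4] (row B4 above).

Answer: {a: ⊤, b: 4, c: ⊤, d: ⊤, e: ⊤, f: ⊤}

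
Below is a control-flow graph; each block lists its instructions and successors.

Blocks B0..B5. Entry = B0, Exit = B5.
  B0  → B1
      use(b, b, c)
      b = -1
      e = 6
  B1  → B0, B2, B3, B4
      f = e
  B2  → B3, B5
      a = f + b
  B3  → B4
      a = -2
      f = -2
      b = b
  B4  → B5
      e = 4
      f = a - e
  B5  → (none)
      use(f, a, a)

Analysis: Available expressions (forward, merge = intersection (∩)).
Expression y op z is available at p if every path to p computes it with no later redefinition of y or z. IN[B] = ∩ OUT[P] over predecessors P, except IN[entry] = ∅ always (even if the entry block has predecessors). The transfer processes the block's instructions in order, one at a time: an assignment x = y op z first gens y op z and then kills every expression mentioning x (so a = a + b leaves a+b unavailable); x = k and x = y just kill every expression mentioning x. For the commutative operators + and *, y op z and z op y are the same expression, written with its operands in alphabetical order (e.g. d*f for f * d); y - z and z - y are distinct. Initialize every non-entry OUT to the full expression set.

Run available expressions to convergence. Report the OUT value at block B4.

Fixpoint table:
  B0:   IN={}   OUT={}
  B1:   IN={}   OUT={}
  B2:   IN={}   OUT={b+f}
  B3:   IN={}   OUT={}
  B4:   IN={}   OUT={a-e}
  B5:   IN={}   OUT={}

Merge at B4: IN[B4] = OUT[B1] ∩ OUT[B3] = {}
Applying B4's transfer function to that IN value gives OUT[B4] (row B4 above).

Answer: {a-e}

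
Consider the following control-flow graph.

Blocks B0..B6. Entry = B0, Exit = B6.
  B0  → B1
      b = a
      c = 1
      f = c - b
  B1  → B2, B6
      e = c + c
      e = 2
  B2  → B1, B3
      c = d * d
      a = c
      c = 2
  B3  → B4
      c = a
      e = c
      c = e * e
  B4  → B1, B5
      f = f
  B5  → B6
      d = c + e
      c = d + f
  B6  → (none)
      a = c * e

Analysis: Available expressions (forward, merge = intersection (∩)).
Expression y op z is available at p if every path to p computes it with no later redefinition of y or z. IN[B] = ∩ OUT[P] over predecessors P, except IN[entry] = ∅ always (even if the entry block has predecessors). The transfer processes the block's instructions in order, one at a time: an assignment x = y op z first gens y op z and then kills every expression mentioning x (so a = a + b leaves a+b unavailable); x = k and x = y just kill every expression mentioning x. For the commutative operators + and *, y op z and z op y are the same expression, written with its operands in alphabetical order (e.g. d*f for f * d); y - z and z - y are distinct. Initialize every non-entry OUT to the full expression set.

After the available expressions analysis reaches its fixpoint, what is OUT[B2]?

Answer: {d*d}

Trace:
Per-block solution:
  B0: | IN={} | OUT={c-b}
  B1: | IN={} | OUT={c+c}
  B2: | IN={c+c} | OUT={d*d}
  B3: | IN={d*d} | OUT={d*d, e*e}
  B4: | IN={d*d, e*e} | OUT={d*d, e*e}
  B5: | IN={d*d, e*e} | OUT={d+f, e*e}
  B6: | IN={} | OUT={c*e}

Merge at B2: IN[B2] = OUT[B1] = {c+c}
Applying B2's transfer function to that IN value gives OUT[B2] (row B2 above).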